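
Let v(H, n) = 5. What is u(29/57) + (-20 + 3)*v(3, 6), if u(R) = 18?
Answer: -67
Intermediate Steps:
u(29/57) + (-20 + 3)*v(3, 6) = 18 + (-20 + 3)*5 = 18 - 17*5 = 18 - 85 = -67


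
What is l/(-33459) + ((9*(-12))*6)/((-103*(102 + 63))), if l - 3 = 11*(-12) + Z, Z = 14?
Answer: 7878619/189545235 ≈ 0.041566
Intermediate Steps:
l = -115 (l = 3 + (11*(-12) + 14) = 3 + (-132 + 14) = 3 - 118 = -115)
l/(-33459) + ((9*(-12))*6)/((-103*(102 + 63))) = -115/(-33459) + ((9*(-12))*6)/((-103*(102 + 63))) = -115*(-1/33459) + (-108*6)/((-103*165)) = 115/33459 - 648/(-16995) = 115/33459 - 648*(-1/16995) = 115/33459 + 216/5665 = 7878619/189545235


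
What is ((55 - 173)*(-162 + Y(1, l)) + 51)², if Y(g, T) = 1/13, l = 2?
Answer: 62027396809/169 ≈ 3.6703e+8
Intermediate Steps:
Y(g, T) = 1/13
((55 - 173)*(-162 + Y(1, l)) + 51)² = ((55 - 173)*(-162 + 1/13) + 51)² = (-118*(-2105/13) + 51)² = (248390/13 + 51)² = (249053/13)² = 62027396809/169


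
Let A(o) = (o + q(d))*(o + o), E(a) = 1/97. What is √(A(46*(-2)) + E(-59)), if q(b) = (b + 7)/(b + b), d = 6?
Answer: 13*√8382255/291 ≈ 129.34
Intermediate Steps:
q(b) = (7 + b)/(2*b) (q(b) = (7 + b)/((2*b)) = (7 + b)*(1/(2*b)) = (7 + b)/(2*b))
E(a) = 1/97
A(o) = 2*o*(13/12 + o) (A(o) = (o + (½)*(7 + 6)/6)*(o + o) = (o + (½)*(⅙)*13)*(2*o) = (o + 13/12)*(2*o) = (13/12 + o)*(2*o) = 2*o*(13/12 + o))
√(A(46*(-2)) + E(-59)) = √((46*(-2))*(13 + 12*(46*(-2)))/6 + 1/97) = √((⅙)*(-92)*(13 + 12*(-92)) + 1/97) = √((⅙)*(-92)*(13 - 1104) + 1/97) = √((⅙)*(-92)*(-1091) + 1/97) = √(50186/3 + 1/97) = √(4868045/291) = 13*√8382255/291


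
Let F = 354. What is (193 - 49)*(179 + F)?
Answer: 76752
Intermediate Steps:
(193 - 49)*(179 + F) = (193 - 49)*(179 + 354) = 144*533 = 76752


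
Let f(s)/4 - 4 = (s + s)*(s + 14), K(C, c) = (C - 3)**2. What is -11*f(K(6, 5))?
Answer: -18392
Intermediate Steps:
K(C, c) = (-3 + C)**2
f(s) = 16 + 8*s*(14 + s) (f(s) = 16 + 4*((s + s)*(s + 14)) = 16 + 4*((2*s)*(14 + s)) = 16 + 4*(2*s*(14 + s)) = 16 + 8*s*(14 + s))
-11*f(K(6, 5)) = -11*(16 + 8*((-3 + 6)**2)**2 + 112*(-3 + 6)**2) = -11*(16 + 8*(3**2)**2 + 112*3**2) = -11*(16 + 8*9**2 + 112*9) = -11*(16 + 8*81 + 1008) = -11*(16 + 648 + 1008) = -11*1672 = -18392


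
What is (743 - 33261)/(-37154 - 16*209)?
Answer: 16259/20249 ≈ 0.80295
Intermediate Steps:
(743 - 33261)/(-37154 - 16*209) = -32518/(-37154 - 3344) = -32518/(-40498) = -32518*(-1/40498) = 16259/20249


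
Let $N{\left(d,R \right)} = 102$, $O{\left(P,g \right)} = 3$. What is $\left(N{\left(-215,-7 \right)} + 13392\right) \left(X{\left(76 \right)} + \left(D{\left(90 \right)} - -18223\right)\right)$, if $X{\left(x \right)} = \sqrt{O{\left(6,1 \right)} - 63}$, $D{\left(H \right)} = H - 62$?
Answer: $246278994 + 26988 i \sqrt{15} \approx 2.4628 \cdot 10^{8} + 1.0452 \cdot 10^{5} i$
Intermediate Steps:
$D{\left(H \right)} = -62 + H$ ($D{\left(H \right)} = H - 62 = -62 + H$)
$X{\left(x \right)} = 2 i \sqrt{15}$ ($X{\left(x \right)} = \sqrt{3 - 63} = \sqrt{-60} = 2 i \sqrt{15}$)
$\left(N{\left(-215,-7 \right)} + 13392\right) \left(X{\left(76 \right)} + \left(D{\left(90 \right)} - -18223\right)\right) = \left(102 + 13392\right) \left(2 i \sqrt{15} + \left(\left(-62 + 90\right) - -18223\right)\right) = 13494 \left(2 i \sqrt{15} + \left(28 + 18223\right)\right) = 13494 \left(2 i \sqrt{15} + 18251\right) = 13494 \left(18251 + 2 i \sqrt{15}\right) = 246278994 + 26988 i \sqrt{15}$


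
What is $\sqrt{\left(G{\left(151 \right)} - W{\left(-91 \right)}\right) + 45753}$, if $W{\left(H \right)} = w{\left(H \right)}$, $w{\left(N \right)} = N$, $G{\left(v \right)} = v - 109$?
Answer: $\sqrt{45886} \approx 214.21$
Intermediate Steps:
$G{\left(v \right)} = -109 + v$
$W{\left(H \right)} = H$
$\sqrt{\left(G{\left(151 \right)} - W{\left(-91 \right)}\right) + 45753} = \sqrt{\left(\left(-109 + 151\right) - -91\right) + 45753} = \sqrt{\left(42 + 91\right) + 45753} = \sqrt{133 + 45753} = \sqrt{45886}$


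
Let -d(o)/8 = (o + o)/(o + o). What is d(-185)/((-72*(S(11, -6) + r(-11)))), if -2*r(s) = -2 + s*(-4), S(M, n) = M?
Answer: -1/90 ≈ -0.011111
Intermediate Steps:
r(s) = 1 + 2*s (r(s) = -(-2 + s*(-4))/2 = -(-2 - 4*s)/2 = 1 + 2*s)
d(o) = -8 (d(o) = -8*(o + o)/(o + o) = -8*2*o/(2*o) = -8*2*o*1/(2*o) = -8*1 = -8)
d(-185)/((-72*(S(11, -6) + r(-11)))) = -8*(-1/(72*(11 + (1 + 2*(-11))))) = -8*(-1/(72*(11 + (1 - 22)))) = -8*(-1/(72*(11 - 21))) = -8/((-72*(-10))) = -8/720 = -8*1/720 = -1/90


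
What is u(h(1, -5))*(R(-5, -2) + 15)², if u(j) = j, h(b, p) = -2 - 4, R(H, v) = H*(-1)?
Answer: -2400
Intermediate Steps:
R(H, v) = -H
h(b, p) = -6
u(h(1, -5))*(R(-5, -2) + 15)² = -6*(-1*(-5) + 15)² = -6*(5 + 15)² = -6*20² = -6*400 = -2400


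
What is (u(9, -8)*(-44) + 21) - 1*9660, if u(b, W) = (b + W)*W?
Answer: -9287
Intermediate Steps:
u(b, W) = W*(W + b) (u(b, W) = (W + b)*W = W*(W + b))
(u(9, -8)*(-44) + 21) - 1*9660 = (-8*(-8 + 9)*(-44) + 21) - 1*9660 = (-8*1*(-44) + 21) - 9660 = (-8*(-44) + 21) - 9660 = (352 + 21) - 9660 = 373 - 9660 = -9287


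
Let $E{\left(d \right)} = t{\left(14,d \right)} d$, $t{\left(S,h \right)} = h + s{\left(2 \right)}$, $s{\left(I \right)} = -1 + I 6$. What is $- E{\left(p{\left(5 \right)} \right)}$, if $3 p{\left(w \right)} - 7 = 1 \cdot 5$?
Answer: $-60$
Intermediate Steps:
$s{\left(I \right)} = -1 + 6 I$
$t{\left(S,h \right)} = 11 + h$ ($t{\left(S,h \right)} = h + \left(-1 + 6 \cdot 2\right) = h + \left(-1 + 12\right) = h + 11 = 11 + h$)
$p{\left(w \right)} = 4$ ($p{\left(w \right)} = \frac{7}{3} + \frac{1 \cdot 5}{3} = \frac{7}{3} + \frac{1}{3} \cdot 5 = \frac{7}{3} + \frac{5}{3} = 4$)
$E{\left(d \right)} = d \left(11 + d\right)$ ($E{\left(d \right)} = \left(11 + d\right) d = d \left(11 + d\right)$)
$- E{\left(p{\left(5 \right)} \right)} = - 4 \left(11 + 4\right) = - 4 \cdot 15 = \left(-1\right) 60 = -60$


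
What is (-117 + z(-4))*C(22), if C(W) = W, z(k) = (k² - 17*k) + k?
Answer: -814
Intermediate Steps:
z(k) = k² - 16*k
(-117 + z(-4))*C(22) = (-117 - 4*(-16 - 4))*22 = (-117 - 4*(-20))*22 = (-117 + 80)*22 = -37*22 = -814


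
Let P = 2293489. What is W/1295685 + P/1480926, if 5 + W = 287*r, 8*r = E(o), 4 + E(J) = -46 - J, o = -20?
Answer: 396005072497/255841813908 ≈ 1.5479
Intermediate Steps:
E(J) = -50 - J (E(J) = -4 + (-46 - J) = -50 - J)
r = -15/4 (r = (-50 - 1*(-20))/8 = (-50 + 20)/8 = (1/8)*(-30) = -15/4 ≈ -3.7500)
W = -4325/4 (W = -5 + 287*(-15/4) = -5 - 4305/4 = -4325/4 ≈ -1081.3)
W/1295685 + P/1480926 = -4325/4/1295685 + 2293489/1480926 = -4325/4*1/1295685 + 2293489*(1/1480926) = -865/1036548 + 2293489/1480926 = 396005072497/255841813908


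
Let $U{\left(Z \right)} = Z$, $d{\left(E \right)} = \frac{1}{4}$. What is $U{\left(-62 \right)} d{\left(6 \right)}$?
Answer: $- \frac{31}{2} \approx -15.5$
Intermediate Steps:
$d{\left(E \right)} = \frac{1}{4}$
$U{\left(-62 \right)} d{\left(6 \right)} = \left(-62\right) \frac{1}{4} = - \frac{31}{2}$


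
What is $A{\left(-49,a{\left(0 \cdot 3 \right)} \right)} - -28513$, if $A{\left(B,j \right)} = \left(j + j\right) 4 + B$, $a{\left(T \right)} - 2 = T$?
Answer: $28480$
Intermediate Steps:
$a{\left(T \right)} = 2 + T$
$A{\left(B,j \right)} = B + 8 j$ ($A{\left(B,j \right)} = 2 j 4 + B = 8 j + B = B + 8 j$)
$A{\left(-49,a{\left(0 \cdot 3 \right)} \right)} - -28513 = \left(-49 + 8 \left(2 + 0 \cdot 3\right)\right) - -28513 = \left(-49 + 8 \left(2 + 0\right)\right) + 28513 = \left(-49 + 8 \cdot 2\right) + 28513 = \left(-49 + 16\right) + 28513 = -33 + 28513 = 28480$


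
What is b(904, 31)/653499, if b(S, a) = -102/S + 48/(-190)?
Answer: -5231/9353749020 ≈ -5.5924e-7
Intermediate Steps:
b(S, a) = -24/95 - 102/S (b(S, a) = -102/S + 48*(-1/190) = -102/S - 24/95 = -24/95 - 102/S)
b(904, 31)/653499 = (-24/95 - 102/904)/653499 = (-24/95 - 102*1/904)*(1/653499) = (-24/95 - 51/452)*(1/653499) = -15693/42940*1/653499 = -5231/9353749020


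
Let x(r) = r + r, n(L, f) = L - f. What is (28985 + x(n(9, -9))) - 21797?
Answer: 7224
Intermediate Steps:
x(r) = 2*r
(28985 + x(n(9, -9))) - 21797 = (28985 + 2*(9 - 1*(-9))) - 21797 = (28985 + 2*(9 + 9)) - 21797 = (28985 + 2*18) - 21797 = (28985 + 36) - 21797 = 29021 - 21797 = 7224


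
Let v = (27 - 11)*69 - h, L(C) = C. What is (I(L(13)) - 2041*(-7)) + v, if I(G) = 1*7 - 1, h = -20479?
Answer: 35876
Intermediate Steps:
I(G) = 6 (I(G) = 7 - 1 = 6)
v = 21583 (v = (27 - 11)*69 - 1*(-20479) = 16*69 + 20479 = 1104 + 20479 = 21583)
(I(L(13)) - 2041*(-7)) + v = (6 - 2041*(-7)) + 21583 = (6 - 1*(-14287)) + 21583 = (6 + 14287) + 21583 = 14293 + 21583 = 35876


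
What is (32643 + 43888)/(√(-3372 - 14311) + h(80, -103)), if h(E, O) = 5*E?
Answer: 1055600/6127 - 2639*I*√17683/6127 ≈ 172.29 - 57.276*I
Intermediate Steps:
(32643 + 43888)/(√(-3372 - 14311) + h(80, -103)) = (32643 + 43888)/(√(-3372 - 14311) + 5*80) = 76531/(√(-17683) + 400) = 76531/(I*√17683 + 400) = 76531/(400 + I*√17683)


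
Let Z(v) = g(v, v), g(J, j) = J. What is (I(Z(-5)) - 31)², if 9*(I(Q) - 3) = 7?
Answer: 60025/81 ≈ 741.05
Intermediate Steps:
Z(v) = v
I(Q) = 34/9 (I(Q) = 3 + (⅑)*7 = 3 + 7/9 = 34/9)
(I(Z(-5)) - 31)² = (34/9 - 31)² = (-245/9)² = 60025/81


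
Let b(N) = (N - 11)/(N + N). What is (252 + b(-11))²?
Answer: 64009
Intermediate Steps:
b(N) = (-11 + N)/(2*N) (b(N) = (-11 + N)/((2*N)) = (-11 + N)*(1/(2*N)) = (-11 + N)/(2*N))
(252 + b(-11))² = (252 + (½)*(-11 - 11)/(-11))² = (252 + (½)*(-1/11)*(-22))² = (252 + 1)² = 253² = 64009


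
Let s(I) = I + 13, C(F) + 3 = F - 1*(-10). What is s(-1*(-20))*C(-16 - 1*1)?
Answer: -330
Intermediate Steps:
C(F) = 7 + F (C(F) = -3 + (F - 1*(-10)) = -3 + (F + 10) = -3 + (10 + F) = 7 + F)
s(I) = 13 + I
s(-1*(-20))*C(-16 - 1*1) = (13 - 1*(-20))*(7 + (-16 - 1*1)) = (13 + 20)*(7 + (-16 - 1)) = 33*(7 - 17) = 33*(-10) = -330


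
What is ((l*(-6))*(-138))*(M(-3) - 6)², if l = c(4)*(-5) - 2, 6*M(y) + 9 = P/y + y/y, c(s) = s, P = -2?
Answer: -8551400/9 ≈ -9.5016e+5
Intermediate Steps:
M(y) = -4/3 - 1/(3*y) (M(y) = -3/2 + (-2/y + y/y)/6 = -3/2 + (-2/y + 1)/6 = -3/2 + (1 - 2/y)/6 = -3/2 + (⅙ - 1/(3*y)) = -4/3 - 1/(3*y))
l = -22 (l = 4*(-5) - 2 = -20 - 2 = -22)
((l*(-6))*(-138))*(M(-3) - 6)² = (-22*(-6)*(-138))*((⅓)*(-1 - 4*(-3))/(-3) - 6)² = (132*(-138))*((⅓)*(-⅓)*(-1 + 12) - 6)² = -18216*((⅓)*(-⅓)*11 - 6)² = -18216*(-11/9 - 6)² = -18216*(-65/9)² = -18216*4225/81 = -8551400/9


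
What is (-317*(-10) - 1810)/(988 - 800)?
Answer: 340/47 ≈ 7.2340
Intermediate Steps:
(-317*(-10) - 1810)/(988 - 800) = (3170 - 1810)/188 = 1360*(1/188) = 340/47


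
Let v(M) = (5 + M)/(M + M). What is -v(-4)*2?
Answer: ¼ ≈ 0.25000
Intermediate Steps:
v(M) = (5 + M)/(2*M) (v(M) = (5 + M)/((2*M)) = (5 + M)*(1/(2*M)) = (5 + M)/(2*M))
-v(-4)*2 = -(5 - 4)/(2*(-4))*2 = -(-1)/(2*4)*2 = -1*(-⅛)*2 = (⅛)*2 = ¼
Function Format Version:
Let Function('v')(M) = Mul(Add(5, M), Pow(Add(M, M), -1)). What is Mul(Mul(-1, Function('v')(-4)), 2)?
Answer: Rational(1, 4) ≈ 0.25000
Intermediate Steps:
Function('v')(M) = Mul(Rational(1, 2), Pow(M, -1), Add(5, M)) (Function('v')(M) = Mul(Add(5, M), Pow(Mul(2, M), -1)) = Mul(Add(5, M), Mul(Rational(1, 2), Pow(M, -1))) = Mul(Rational(1, 2), Pow(M, -1), Add(5, M)))
Mul(Mul(-1, Function('v')(-4)), 2) = Mul(Mul(-1, Mul(Rational(1, 2), Pow(-4, -1), Add(5, -4))), 2) = Mul(Mul(-1, Mul(Rational(1, 2), Rational(-1, 4), 1)), 2) = Mul(Mul(-1, Rational(-1, 8)), 2) = Mul(Rational(1, 8), 2) = Rational(1, 4)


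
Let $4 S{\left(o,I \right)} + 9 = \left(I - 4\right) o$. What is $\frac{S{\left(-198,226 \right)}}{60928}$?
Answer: $- \frac{43965}{243712} \approx -0.1804$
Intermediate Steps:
$S{\left(o,I \right)} = - \frac{9}{4} + \frac{o \left(-4 + I\right)}{4}$ ($S{\left(o,I \right)} = - \frac{9}{4} + \frac{\left(I - 4\right) o}{4} = - \frac{9}{4} + \frac{\left(-4 + I\right) o}{4} = - \frac{9}{4} + \frac{o \left(-4 + I\right)}{4}$)
$\frac{S{\left(-198,226 \right)}}{60928} = \frac{- \frac{9}{4} - -198 + \frac{1}{4} \cdot 226 \left(-198\right)}{60928} = \left(- \frac{9}{4} + 198 - 11187\right) \frac{1}{60928} = \left(- \frac{43965}{4}\right) \frac{1}{60928} = - \frac{43965}{243712}$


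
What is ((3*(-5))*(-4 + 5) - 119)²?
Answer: 17956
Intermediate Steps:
((3*(-5))*(-4 + 5) - 119)² = (-15*1 - 119)² = (-15 - 119)² = (-134)² = 17956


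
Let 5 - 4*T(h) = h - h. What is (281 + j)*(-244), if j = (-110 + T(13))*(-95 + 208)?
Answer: 2929891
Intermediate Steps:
T(h) = 5/4 (T(h) = 5/4 - (h - h)/4 = 5/4 - ¼*0 = 5/4 + 0 = 5/4)
j = -49155/4 (j = (-110 + 5/4)*(-95 + 208) = -435/4*113 = -49155/4 ≈ -12289.)
(281 + j)*(-244) = (281 - 49155/4)*(-244) = -48031/4*(-244) = 2929891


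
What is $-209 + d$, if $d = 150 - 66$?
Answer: $-125$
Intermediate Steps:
$d = 84$
$-209 + d = -209 + 84 = -125$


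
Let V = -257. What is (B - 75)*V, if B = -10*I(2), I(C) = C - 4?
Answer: 14135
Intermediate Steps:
I(C) = -4 + C
B = 20 (B = -10*(-4 + 2) = -10*(-2) = 20)
(B - 75)*V = (20 - 75)*(-257) = -55*(-257) = 14135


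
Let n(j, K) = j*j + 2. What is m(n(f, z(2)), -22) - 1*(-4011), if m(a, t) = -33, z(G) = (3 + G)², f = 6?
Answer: 3978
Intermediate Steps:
n(j, K) = 2 + j² (n(j, K) = j² + 2 = 2 + j²)
m(n(f, z(2)), -22) - 1*(-4011) = -33 - 1*(-4011) = -33 + 4011 = 3978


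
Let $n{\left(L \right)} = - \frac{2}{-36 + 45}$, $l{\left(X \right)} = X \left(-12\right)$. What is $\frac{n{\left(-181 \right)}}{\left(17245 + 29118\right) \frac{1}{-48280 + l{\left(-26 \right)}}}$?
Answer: $\frac{95936}{417267} \approx 0.22992$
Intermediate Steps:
$l{\left(X \right)} = - 12 X$
$n{\left(L \right)} = - \frac{2}{9}$
$\frac{n{\left(-181 \right)}}{\left(17245 + 29118\right) \frac{1}{-48280 + l{\left(-26 \right)}}} = - \frac{2}{9 \frac{17245 + 29118}{-48280 - -312}} = - \frac{2}{9 \frac{46363}{-48280 + 312}} = - \frac{2}{9 \frac{46363}{-47968}} = - \frac{2}{9 \cdot 46363 \left(- \frac{1}{47968}\right)} = - \frac{2}{9 \left(- \frac{46363}{47968}\right)} = \left(- \frac{2}{9}\right) \left(- \frac{47968}{46363}\right) = \frac{95936}{417267}$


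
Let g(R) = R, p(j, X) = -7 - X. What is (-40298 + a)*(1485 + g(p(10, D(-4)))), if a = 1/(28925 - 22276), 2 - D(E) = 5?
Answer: -396821214881/6649 ≈ -5.9681e+7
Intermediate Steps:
D(E) = -3 (D(E) = 2 - 1*5 = 2 - 5 = -3)
a = 1/6649 ≈ 0.00015040
(-40298 + a)*(1485 + g(p(10, D(-4)))) = (-40298 + 1/6649)*(1485 + (-7 - 1*(-3))) = -267941401*(1485 + (-7 + 3))/6649 = -267941401*(1485 - 4)/6649 = -267941401/6649*1481 = -396821214881/6649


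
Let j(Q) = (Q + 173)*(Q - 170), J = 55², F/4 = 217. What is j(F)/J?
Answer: 726618/3025 ≈ 240.20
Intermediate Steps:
F = 868 (F = 4*217 = 868)
J = 3025
j(Q) = (-170 + Q)*(173 + Q) (j(Q) = (173 + Q)*(-170 + Q) = (-170 + Q)*(173 + Q))
j(F)/J = (-29410 + 868² + 3*868)/3025 = (-29410 + 753424 + 2604)*(1/3025) = 726618*(1/3025) = 726618/3025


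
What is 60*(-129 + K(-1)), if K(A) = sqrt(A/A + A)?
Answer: -7740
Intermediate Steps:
K(A) = sqrt(1 + A)
60*(-129 + K(-1)) = 60*(-129 + sqrt(1 - 1)) = 60*(-129 + sqrt(0)) = 60*(-129 + 0) = 60*(-129) = -7740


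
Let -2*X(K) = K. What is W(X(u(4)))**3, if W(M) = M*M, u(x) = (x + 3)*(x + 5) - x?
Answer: 42180533641/64 ≈ 6.5907e+8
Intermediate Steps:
u(x) = -x + (3 + x)*(5 + x) (u(x) = (3 + x)*(5 + x) - x = -x + (3 + x)*(5 + x))
X(K) = -K/2
W(M) = M**2
W(X(u(4)))**3 = ((-(15 + 4**2 + 7*4)/2)**2)**3 = ((-(15 + 16 + 28)/2)**2)**3 = ((-1/2*59)**2)**3 = ((-59/2)**2)**3 = (3481/4)**3 = 42180533641/64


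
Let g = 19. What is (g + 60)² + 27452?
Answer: 33693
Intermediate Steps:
(g + 60)² + 27452 = (19 + 60)² + 27452 = 79² + 27452 = 6241 + 27452 = 33693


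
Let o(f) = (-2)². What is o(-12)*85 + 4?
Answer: 344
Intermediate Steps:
o(f) = 4
o(-12)*85 + 4 = 4*85 + 4 = 340 + 4 = 344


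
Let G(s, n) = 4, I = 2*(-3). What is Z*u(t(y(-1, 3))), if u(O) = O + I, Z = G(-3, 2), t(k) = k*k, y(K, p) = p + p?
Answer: 120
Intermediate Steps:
y(K, p) = 2*p
I = -6
t(k) = k²
Z = 4
u(O) = -6 + O (u(O) = O - 6 = -6 + O)
Z*u(t(y(-1, 3))) = 4*(-6 + (2*3)²) = 4*(-6 + 6²) = 4*(-6 + 36) = 4*30 = 120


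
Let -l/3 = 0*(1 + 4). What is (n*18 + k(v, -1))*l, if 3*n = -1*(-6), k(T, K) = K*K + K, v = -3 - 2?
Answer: 0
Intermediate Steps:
v = -5
k(T, K) = K + K² (k(T, K) = K² + K = K + K²)
n = 2 (n = (-1*(-6))/3 = (⅓)*6 = 2)
l = 0 (l = -0*(1 + 4) = -0*5 = -3*0 = 0)
(n*18 + k(v, -1))*l = (2*18 - (1 - 1))*0 = (36 - 1*0)*0 = (36 + 0)*0 = 36*0 = 0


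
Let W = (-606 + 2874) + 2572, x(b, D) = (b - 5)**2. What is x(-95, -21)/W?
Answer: 250/121 ≈ 2.0661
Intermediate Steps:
x(b, D) = (-5 + b)**2
W = 4840 (W = 2268 + 2572 = 4840)
x(-95, -21)/W = (-5 - 95)**2/4840 = (-100)**2*(1/4840) = 10000*(1/4840) = 250/121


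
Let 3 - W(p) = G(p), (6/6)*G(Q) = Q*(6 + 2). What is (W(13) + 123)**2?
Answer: 484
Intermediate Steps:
G(Q) = 8*Q (G(Q) = Q*(6 + 2) = Q*8 = 8*Q)
W(p) = 3 - 8*p
(W(13) + 123)**2 = ((3 - 8*13) + 123)**2 = ((3 - 104) + 123)**2 = (-101 + 123)**2 = 22**2 = 484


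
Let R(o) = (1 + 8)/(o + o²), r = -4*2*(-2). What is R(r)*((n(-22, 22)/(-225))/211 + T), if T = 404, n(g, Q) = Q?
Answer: 9589939/717400 ≈ 13.368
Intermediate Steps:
r = 16 (r = -8*(-2) = 16)
R(o) = 9/(o + o²)
R(r)*((n(-22, 22)/(-225))/211 + T) = (9/(16*(1 + 16)))*((22/(-225))/211 + 404) = (9*(1/16)/17)*((22*(-1/225))*(1/211) + 404) = (9*(1/16)*(1/17))*(-22/225*1/211 + 404) = 9*(-22/47475 + 404)/272 = (9/272)*(19179878/47475) = 9589939/717400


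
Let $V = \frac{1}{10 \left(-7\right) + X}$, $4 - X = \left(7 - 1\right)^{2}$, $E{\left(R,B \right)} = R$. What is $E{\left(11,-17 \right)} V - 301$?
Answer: $- \frac{30713}{102} \approx -301.11$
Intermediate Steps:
$X = -32$ ($X = 4 - \left(7 - 1\right)^{2} = 4 - 6^{2} = 4 - 36 = -32$)
$V = - \frac{1}{102}$ ($V = \frac{1}{10 \left(-7\right) - 32} = \frac{1}{-70 - 32} = \frac{1}{-102} = - \frac{1}{102} \approx -0.0098039$)
$E{\left(11,-17 \right)} V - 301 = 11 \left(- \frac{1}{102}\right) - 301 = - \frac{11}{102} - 301 = - \frac{30713}{102}$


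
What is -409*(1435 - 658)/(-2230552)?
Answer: 317793/2230552 ≈ 0.14247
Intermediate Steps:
-409*(1435 - 658)/(-2230552) = -409*777*(-1/2230552) = -317793*(-1/2230552) = 317793/2230552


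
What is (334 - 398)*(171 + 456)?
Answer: -40128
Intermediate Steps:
(334 - 398)*(171 + 456) = -64*627 = -40128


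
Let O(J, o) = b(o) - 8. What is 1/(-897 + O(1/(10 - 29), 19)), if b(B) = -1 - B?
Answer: -1/925 ≈ -0.0010811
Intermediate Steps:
O(J, o) = -9 - o (O(J, o) = (-1 - o) - 8 = -9 - o)
1/(-897 + O(1/(10 - 29), 19)) = 1/(-897 + (-9 - 1*19)) = 1/(-897 + (-9 - 19)) = 1/(-897 - 28) = 1/(-925) = -1/925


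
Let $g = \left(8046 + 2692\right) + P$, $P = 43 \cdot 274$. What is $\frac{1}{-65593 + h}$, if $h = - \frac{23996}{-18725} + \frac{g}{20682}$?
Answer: $- \frac{27662175}{1814379475327} \approx -1.5246 \cdot 10^{-5}$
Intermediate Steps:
$P = 11782$
$g = 22520$ ($g = \left(8046 + 2692\right) + 11782 = 10738 + 11782 = 22520$)
$h = \frac{65569448}{27662175}$ ($h = - \frac{23996}{-18725} + \frac{22520}{20682} = \left(-23996\right) \left(- \frac{1}{18725}\right) + 22520 \cdot \frac{1}{20682} = \frac{3428}{2675} + \frac{11260}{10341} = \frac{65569448}{27662175} \approx 2.3704$)
$\frac{1}{-65593 + h} = \frac{1}{-65593 + \frac{65569448}{27662175}} = \frac{1}{- \frac{1814379475327}{27662175}} = - \frac{27662175}{1814379475327}$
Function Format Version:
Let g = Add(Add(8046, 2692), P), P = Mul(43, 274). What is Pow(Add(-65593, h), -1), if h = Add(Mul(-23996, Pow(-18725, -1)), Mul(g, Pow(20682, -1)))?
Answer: Rational(-27662175, 1814379475327) ≈ -1.5246e-5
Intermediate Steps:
P = 11782
g = 22520 (g = Add(Add(8046, 2692), 11782) = Add(10738, 11782) = 22520)
h = Rational(65569448, 27662175) (h = Add(Mul(-23996, Pow(-18725, -1)), Mul(22520, Pow(20682, -1))) = Add(Mul(-23996, Rational(-1, 18725)), Mul(22520, Rational(1, 20682))) = Add(Rational(3428, 2675), Rational(11260, 10341)) = Rational(65569448, 27662175) ≈ 2.3704)
Pow(Add(-65593, h), -1) = Pow(Add(-65593, Rational(65569448, 27662175)), -1) = Pow(Rational(-1814379475327, 27662175), -1) = Rational(-27662175, 1814379475327)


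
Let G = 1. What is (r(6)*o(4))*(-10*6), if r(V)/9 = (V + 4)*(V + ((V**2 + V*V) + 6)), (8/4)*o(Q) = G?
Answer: -226800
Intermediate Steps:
o(Q) = 1/2 (o(Q) = (1/2)*1 = 1/2)
r(V) = 9*(4 + V)*(6 + V + 2*V**2) (r(V) = 9*((V + 4)*(V + ((V**2 + V*V) + 6))) = 9*((4 + V)*(V + ((V**2 + V**2) + 6))) = 9*((4 + V)*(V + (2*V**2 + 6))) = 9*((4 + V)*(V + (6 + 2*V**2))) = 9*((4 + V)*(6 + V + 2*V**2)) = 9*(4 + V)*(6 + V + 2*V**2))
(r(6)*o(4))*(-10*6) = ((216 + 18*6**3 + 81*6**2 + 90*6)*(1/2))*(-10*6) = ((216 + 18*216 + 81*36 + 540)*(1/2))*(-60) = ((216 + 3888 + 2916 + 540)*(1/2))*(-60) = (7560*(1/2))*(-60) = 3780*(-60) = -226800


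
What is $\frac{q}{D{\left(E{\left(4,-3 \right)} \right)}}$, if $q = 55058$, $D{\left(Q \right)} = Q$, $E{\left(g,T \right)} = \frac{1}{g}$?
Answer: $220232$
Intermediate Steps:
$\frac{q}{D{\left(E{\left(4,-3 \right)} \right)}} = \frac{55058}{\frac{1}{4}} = 55058 \frac{1}{\frac{1}{4}} = 55058 \cdot 4 = 220232$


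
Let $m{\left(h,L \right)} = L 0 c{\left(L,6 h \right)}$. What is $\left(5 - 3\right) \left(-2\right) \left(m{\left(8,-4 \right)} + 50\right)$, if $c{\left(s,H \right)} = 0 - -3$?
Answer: $-200$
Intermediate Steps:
$c{\left(s,H \right)} = 3$ ($c{\left(s,H \right)} = 0 + 3 = 3$)
$m{\left(h,L \right)} = 0$ ($m{\left(h,L \right)} = L 0 \cdot 3 = 0 \cdot 3 = 0$)
$\left(5 - 3\right) \left(-2\right) \left(m{\left(8,-4 \right)} + 50\right) = \left(5 - 3\right) \left(-2\right) \left(0 + 50\right) = 2 \left(-2\right) 50 = \left(-4\right) 50 = -200$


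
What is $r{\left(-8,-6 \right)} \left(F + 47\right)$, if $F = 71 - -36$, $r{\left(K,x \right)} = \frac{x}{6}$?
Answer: $-154$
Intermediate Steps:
$r{\left(K,x \right)} = \frac{x}{6}$ ($r{\left(K,x \right)} = x \frac{1}{6} = \frac{x}{6}$)
$F = 107$ ($F = 71 + 36 = 107$)
$r{\left(-8,-6 \right)} \left(F + 47\right) = \frac{1}{6} \left(-6\right) \left(107 + 47\right) = \left(-1\right) 154 = -154$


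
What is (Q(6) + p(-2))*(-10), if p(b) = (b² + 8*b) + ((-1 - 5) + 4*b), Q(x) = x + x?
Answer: 140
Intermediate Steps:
Q(x) = 2*x
p(b) = -6 + b² + 12*b (p(b) = (b² + 8*b) + (-6 + 4*b) = -6 + b² + 12*b)
(Q(6) + p(-2))*(-10) = (2*6 + (-6 + (-2)² + 12*(-2)))*(-10) = (12 + (-6 + 4 - 24))*(-10) = (12 - 26)*(-10) = -14*(-10) = 140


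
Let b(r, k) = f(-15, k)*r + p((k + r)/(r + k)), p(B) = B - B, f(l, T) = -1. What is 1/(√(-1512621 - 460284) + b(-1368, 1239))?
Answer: 456/1281443 - 11*I*√16305/3844329 ≈ 0.00035585 - 0.00036537*I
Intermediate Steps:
p(B) = 0
b(r, k) = -r (b(r, k) = -r + 0 = -r)
1/(√(-1512621 - 460284) + b(-1368, 1239)) = 1/(√(-1512621 - 460284) - 1*(-1368)) = 1/(√(-1972905) + 1368) = 1/(11*I*√16305 + 1368) = 1/(1368 + 11*I*√16305)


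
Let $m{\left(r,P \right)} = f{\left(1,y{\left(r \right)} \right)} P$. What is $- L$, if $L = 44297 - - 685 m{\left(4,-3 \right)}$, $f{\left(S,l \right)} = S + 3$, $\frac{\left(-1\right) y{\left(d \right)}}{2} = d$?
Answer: $-36077$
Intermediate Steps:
$y{\left(d \right)} = - 2 d$
$f{\left(S,l \right)} = 3 + S$
$m{\left(r,P \right)} = 4 P$ ($m{\left(r,P \right)} = \left(3 + 1\right) P = 4 P$)
$L = 36077$ ($L = 44297 - - 685 \cdot 4 \left(-3\right) = 44297 - \left(-685\right) \left(-12\right) = 44297 - 8220 = 36077$)
$- L = \left(-1\right) 36077 = -36077$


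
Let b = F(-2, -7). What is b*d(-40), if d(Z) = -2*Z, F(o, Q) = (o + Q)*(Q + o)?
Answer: 6480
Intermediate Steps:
F(o, Q) = (Q + o)² (F(o, Q) = (Q + o)*(Q + o) = (Q + o)²)
b = 81 (b = (-7 - 2)² = (-9)² = 81)
b*d(-40) = 81*(-2*(-40)) = 81*80 = 6480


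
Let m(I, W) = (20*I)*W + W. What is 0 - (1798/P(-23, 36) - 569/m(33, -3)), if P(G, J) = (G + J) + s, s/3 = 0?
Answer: -3572831/25779 ≈ -138.59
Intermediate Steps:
s = 0 (s = 3*0 = 0)
m(I, W) = W + 20*I*W (m(I, W) = 20*I*W + W = W + 20*I*W)
P(G, J) = G + J (P(G, J) = (G + J) + 0 = G + J)
0 - (1798/P(-23, 36) - 569/m(33, -3)) = 0 - (1798/(-23 + 36) - 569*(-1/(3*(1 + 20*33)))) = 0 - (1798/13 - 569*(-1/(3*(1 + 660)))) = 0 - (1798*(1/13) - 569/((-3*661))) = 0 - (1798/13 - 569/(-1983)) = 0 - (1798/13 - 569*(-1/1983)) = 0 - (1798/13 + 569/1983) = 0 - 1*3572831/25779 = 0 - 3572831/25779 = -3572831/25779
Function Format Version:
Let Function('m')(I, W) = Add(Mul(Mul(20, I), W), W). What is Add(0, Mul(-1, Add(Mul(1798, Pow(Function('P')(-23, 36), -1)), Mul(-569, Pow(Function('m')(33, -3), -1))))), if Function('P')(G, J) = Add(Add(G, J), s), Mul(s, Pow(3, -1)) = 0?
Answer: Rational(-3572831, 25779) ≈ -138.59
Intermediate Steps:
s = 0 (s = Mul(3, 0) = 0)
Function('m')(I, W) = Add(W, Mul(20, I, W)) (Function('m')(I, W) = Add(Mul(20, I, W), W) = Add(W, Mul(20, I, W)))
Function('P')(G, J) = Add(G, J) (Function('P')(G, J) = Add(Add(G, J), 0) = Add(G, J))
Add(0, Mul(-1, Add(Mul(1798, Pow(Function('P')(-23, 36), -1)), Mul(-569, Pow(Function('m')(33, -3), -1))))) = Add(0, Mul(-1, Add(Mul(1798, Pow(Add(-23, 36), -1)), Mul(-569, Pow(Mul(-3, Add(1, Mul(20, 33))), -1))))) = Add(0, Mul(-1, Add(Mul(1798, Pow(13, -1)), Mul(-569, Pow(Mul(-3, Add(1, 660)), -1))))) = Add(0, Mul(-1, Add(Mul(1798, Rational(1, 13)), Mul(-569, Pow(Mul(-3, 661), -1))))) = Add(0, Mul(-1, Add(Rational(1798, 13), Mul(-569, Pow(-1983, -1))))) = Add(0, Mul(-1, Add(Rational(1798, 13), Mul(-569, Rational(-1, 1983))))) = Add(0, Mul(-1, Add(Rational(1798, 13), Rational(569, 1983)))) = Add(0, Mul(-1, Rational(3572831, 25779))) = Add(0, Rational(-3572831, 25779)) = Rational(-3572831, 25779)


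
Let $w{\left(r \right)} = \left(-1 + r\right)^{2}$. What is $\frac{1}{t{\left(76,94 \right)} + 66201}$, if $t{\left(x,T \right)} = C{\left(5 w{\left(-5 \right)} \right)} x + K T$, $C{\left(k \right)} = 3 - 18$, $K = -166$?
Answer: $\frac{1}{49457} \approx 2.022 \cdot 10^{-5}$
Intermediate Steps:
$C{\left(k \right)} = -15$ ($C{\left(k \right)} = 3 - 18 = -15$)
$t{\left(x,T \right)} = - 166 T - 15 x$ ($t{\left(x,T \right)} = - 15 x - 166 T = - 166 T - 15 x$)
$\frac{1}{t{\left(76,94 \right)} + 66201} = \frac{1}{\left(\left(-166\right) 94 - 1140\right) + 66201} = \frac{1}{\left(-15604 - 1140\right) + 66201} = \frac{1}{-16744 + 66201} = \frac{1}{49457}$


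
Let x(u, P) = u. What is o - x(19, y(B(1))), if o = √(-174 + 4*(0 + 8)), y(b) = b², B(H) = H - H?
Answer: -19 + I*√142 ≈ -19.0 + 11.916*I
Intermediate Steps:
B(H) = 0
o = I*√142 (o = √(-174 + 4*8) = √(-174 + 32) = √(-142) = I*√142 ≈ 11.916*I)
o - x(19, y(B(1))) = I*√142 - 1*19 = I*√142 - 19 = -19 + I*√142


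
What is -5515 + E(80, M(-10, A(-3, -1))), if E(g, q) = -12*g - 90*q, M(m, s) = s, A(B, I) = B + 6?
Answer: -6745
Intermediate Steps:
A(B, I) = 6 + B
E(g, q) = -90*q - 12*g
-5515 + E(80, M(-10, A(-3, -1))) = -5515 + (-90*(6 - 3) - 12*80) = -5515 + (-90*3 - 960) = -5515 + (-270 - 960) = -5515 - 1230 = -6745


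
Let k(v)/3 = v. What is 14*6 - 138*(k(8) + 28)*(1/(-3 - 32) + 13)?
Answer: -3254964/35 ≈ -92999.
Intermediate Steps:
k(v) = 3*v
14*6 - 138*(k(8) + 28)*(1/(-3 - 32) + 13) = 14*6 - 138*(3*8 + 28)*(1/(-3 - 32) + 13) = 84 - 138*(24 + 28)*(1/(-35) + 13) = 84 - 7176*(-1/35 + 13) = 84 - 7176*454/35 = 84 - 138*23608/35 = 84 - 3257904/35 = -3254964/35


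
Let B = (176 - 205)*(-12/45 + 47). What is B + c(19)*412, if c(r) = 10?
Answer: 41471/15 ≈ 2764.7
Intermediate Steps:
B = -20329/15 (B = -29*(-12*1/45 + 47) = -29*(-4/15 + 47) = -29*701/15 = -20329/15 ≈ -1355.3)
B + c(19)*412 = -20329/15 + 10*412 = -20329/15 + 4120 = 41471/15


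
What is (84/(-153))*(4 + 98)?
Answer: -56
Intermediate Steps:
(84/(-153))*(4 + 98) = (84*(-1/153))*102 = -28/51*102 = -56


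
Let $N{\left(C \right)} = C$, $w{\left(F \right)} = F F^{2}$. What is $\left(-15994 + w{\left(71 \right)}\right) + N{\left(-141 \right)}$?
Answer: $341776$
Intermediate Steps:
$w{\left(F \right)} = F^{3}$
$\left(-15994 + w{\left(71 \right)}\right) + N{\left(-141 \right)} = \left(-15994 + 71^{3}\right) - 141 = \left(-15994 + 357911\right) - 141 = 341917 - 141 = 341776$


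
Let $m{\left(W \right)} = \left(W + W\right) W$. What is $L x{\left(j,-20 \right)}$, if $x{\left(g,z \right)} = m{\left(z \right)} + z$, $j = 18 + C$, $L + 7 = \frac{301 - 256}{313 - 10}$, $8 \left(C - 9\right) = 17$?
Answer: $- \frac{539760}{101} \approx -5344.2$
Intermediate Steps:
$C = \frac{89}{8}$ ($C = 9 + \frac{1}{8} \cdot 17 = 9 + \frac{17}{8} = \frac{89}{8} \approx 11.125$)
$L = - \frac{692}{101}$ ($L = -7 + \frac{301 - 256}{313 - 10} = -7 + \frac{45}{303} = -7 + 45 \cdot \frac{1}{303} = -7 + \frac{15}{101} = - \frac{692}{101} \approx -6.8515$)
$m{\left(W \right)} = 2 W^{2}$ ($m{\left(W \right)} = 2 W W = 2 W^{2}$)
$j = \frac{233}{8}$ ($j = 18 + \frac{89}{8} = \frac{233}{8} \approx 29.125$)
$x{\left(g,z \right)} = z + 2 z^{2}$ ($x{\left(g,z \right)} = 2 z^{2} + z = z + 2 z^{2}$)
$L x{\left(j,-20 \right)} = - \frac{692 \left(- 20 \left(1 + 2 \left(-20\right)\right)\right)}{101} = - \frac{692 \left(- 20 \left(1 - 40\right)\right)}{101} = - \frac{692 \left(\left(-20\right) \left(-39\right)\right)}{101} = \left(- \frac{692}{101}\right) 780 = - \frac{539760}{101}$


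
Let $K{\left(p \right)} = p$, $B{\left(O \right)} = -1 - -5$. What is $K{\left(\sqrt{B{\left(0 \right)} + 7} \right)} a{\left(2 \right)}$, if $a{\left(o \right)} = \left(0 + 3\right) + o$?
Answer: $5 \sqrt{11} \approx 16.583$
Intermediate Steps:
$B{\left(O \right)} = 4$ ($B{\left(O \right)} = -1 + 5 = 4$)
$a{\left(o \right)} = 3 + o$
$K{\left(\sqrt{B{\left(0 \right)} + 7} \right)} a{\left(2 \right)} = \sqrt{4 + 7} \left(3 + 2\right) = \sqrt{11} \cdot 5 = 5 \sqrt{11}$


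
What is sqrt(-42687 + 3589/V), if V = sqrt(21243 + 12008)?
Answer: sqrt(-47195985165687 + 119337839*sqrt(33251))/33251 ≈ 206.56*I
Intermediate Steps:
V = sqrt(33251) ≈ 182.35
sqrt(-42687 + 3589/V) = sqrt(-42687 + 3589/(sqrt(33251))) = sqrt(-42687 + 3589*(sqrt(33251)/33251)) = sqrt(-42687 + 3589*sqrt(33251)/33251)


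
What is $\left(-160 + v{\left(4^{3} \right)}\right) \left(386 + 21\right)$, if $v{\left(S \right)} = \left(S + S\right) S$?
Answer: $3269024$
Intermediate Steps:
$v{\left(S \right)} = 2 S^{2}$ ($v{\left(S \right)} = 2 S S = 2 S^{2}$)
$\left(-160 + v{\left(4^{3} \right)}\right) \left(386 + 21\right) = \left(-160 + 2 \left(4^{3}\right)^{2}\right) \left(386 + 21\right) = \left(-160 + 2 \cdot 64^{2}\right) 407 = \left(-160 + 2 \cdot 4096\right) 407 = \left(-160 + 8192\right) 407 = 8032 \cdot 407 = 3269024$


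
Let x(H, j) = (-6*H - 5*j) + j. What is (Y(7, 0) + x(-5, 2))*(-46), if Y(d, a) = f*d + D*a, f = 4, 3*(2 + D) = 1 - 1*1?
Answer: -2300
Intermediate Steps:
D = -2 (D = -2 + (1 - 1*1)/3 = -2 + (1 - 1)/3 = -2 + (⅓)*0 = -2 + 0 = -2)
x(H, j) = -6*H - 4*j
Y(d, a) = -2*a + 4*d (Y(d, a) = 4*d - 2*a = -2*a + 4*d)
(Y(7, 0) + x(-5, 2))*(-46) = ((-2*0 + 4*7) + (-6*(-5) - 4*2))*(-46) = ((0 + 28) + (30 - 8))*(-46) = (28 + 22)*(-46) = 50*(-46) = -2300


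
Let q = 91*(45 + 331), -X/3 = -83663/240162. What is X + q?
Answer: 2739211327/80054 ≈ 34217.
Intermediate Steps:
X = 83663/80054 (X = -(-250989)/240162 = -3*(-83663/240162) = 83663/80054 ≈ 1.0451)
q = 34216 (q = 91*376 = 34216)
X + q = 83663/80054 + 34216 = 2739211327/80054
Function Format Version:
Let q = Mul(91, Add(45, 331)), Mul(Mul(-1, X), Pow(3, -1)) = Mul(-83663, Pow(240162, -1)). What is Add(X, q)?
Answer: Rational(2739211327, 80054) ≈ 34217.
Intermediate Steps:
X = Rational(83663, 80054) (X = Mul(-3, Mul(-83663, Pow(240162, -1))) = Mul(-3, Mul(-83663, Rational(1, 240162))) = Mul(-3, Rational(-83663, 240162)) = Rational(83663, 80054) ≈ 1.0451)
q = 34216 (q = Mul(91, 376) = 34216)
Add(X, q) = Add(Rational(83663, 80054), 34216) = Rational(2739211327, 80054)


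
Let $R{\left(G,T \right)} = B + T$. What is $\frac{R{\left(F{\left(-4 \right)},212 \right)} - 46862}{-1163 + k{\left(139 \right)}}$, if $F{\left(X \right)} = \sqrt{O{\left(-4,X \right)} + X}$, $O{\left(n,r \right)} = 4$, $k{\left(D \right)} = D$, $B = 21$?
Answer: $\frac{46629}{1024} \approx 45.536$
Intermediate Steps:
$F{\left(X \right)} = \sqrt{4 + X}$
$R{\left(G,T \right)} = 21 + T$
$\frac{R{\left(F{\left(-4 \right)},212 \right)} - 46862}{-1163 + k{\left(139 \right)}} = \frac{\left(21 + 212\right) - 46862}{-1163 + 139} = \frac{233 - 46862}{-1024} = \left(-46629\right) \left(- \frac{1}{1024}\right) = \frac{46629}{1024}$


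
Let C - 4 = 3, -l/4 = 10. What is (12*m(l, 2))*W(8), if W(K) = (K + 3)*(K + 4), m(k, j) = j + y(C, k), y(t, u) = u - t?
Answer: -71280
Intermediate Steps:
l = -40 (l = -4*10 = -40)
C = 7 (C = 4 + 3 = 7)
m(k, j) = -7 + j + k (m(k, j) = j + (k - 1*7) = j + (k - 7) = j + (-7 + k) = -7 + j + k)
W(K) = (3 + K)*(4 + K)
(12*m(l, 2))*W(8) = (12*(-7 + 2 - 40))*(12 + 8**2 + 7*8) = (12*(-45))*(12 + 64 + 56) = -540*132 = -71280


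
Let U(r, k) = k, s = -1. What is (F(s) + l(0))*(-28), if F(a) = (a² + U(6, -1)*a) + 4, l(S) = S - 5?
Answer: -28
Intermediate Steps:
l(S) = -5 + S
F(a) = 4 + a² - a (F(a) = (a² - a) + 4 = 4 + a² - a)
(F(s) + l(0))*(-28) = ((4 + (-1)² - 1*(-1)) + (-5 + 0))*(-28) = ((4 + 1 + 1) - 5)*(-28) = (6 - 5)*(-28) = 1*(-28) = -28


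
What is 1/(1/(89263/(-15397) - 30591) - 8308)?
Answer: -471098890/3913889593517 ≈ -0.00012037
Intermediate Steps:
1/(1/(89263/(-15397) - 30591) - 8308) = 1/(1/(89263*(-1/15397) - 30591) - 8308) = 1/(1/(-89263/15397 - 30591) - 8308) = 1/(1/(-471098890/15397) - 8308) = 1/(-15397/471098890 - 8308) = 1/(-3913889593517/471098890) = -471098890/3913889593517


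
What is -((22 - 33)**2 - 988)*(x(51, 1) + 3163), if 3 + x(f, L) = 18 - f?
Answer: 2711109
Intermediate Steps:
x(f, L) = 15 - f (x(f, L) = -3 + (18 - f) = 15 - f)
-((22 - 33)**2 - 988)*(x(51, 1) + 3163) = -((22 - 33)**2 - 988)*((15 - 1*51) + 3163) = -((-11)**2 - 988)*((15 - 51) + 3163) = -(121 - 988)*(-36 + 3163) = -(-867)*3127 = -1*(-2711109) = 2711109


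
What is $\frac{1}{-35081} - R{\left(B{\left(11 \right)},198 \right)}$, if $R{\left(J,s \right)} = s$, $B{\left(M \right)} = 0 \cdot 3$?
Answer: $- \frac{6946039}{35081} \approx -198.0$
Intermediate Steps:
$B{\left(M \right)} = 0$
$\frac{1}{-35081} - R{\left(B{\left(11 \right)},198 \right)} = \frac{1}{-35081} - 198 = - \frac{1}{35081} - 198 = - \frac{6946039}{35081}$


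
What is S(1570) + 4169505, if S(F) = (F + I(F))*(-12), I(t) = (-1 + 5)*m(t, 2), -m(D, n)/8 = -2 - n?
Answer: 4149129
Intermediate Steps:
m(D, n) = 16 + 8*n (m(D, n) = -8*(-2 - n) = 16 + 8*n)
I(t) = 128 (I(t) = (-1 + 5)*(16 + 8*2) = 4*(16 + 16) = 4*32 = 128)
S(F) = -1536 - 12*F (S(F) = (F + 128)*(-12) = (128 + F)*(-12) = -1536 - 12*F)
S(1570) + 4169505 = (-1536 - 12*1570) + 4169505 = (-1536 - 18840) + 4169505 = -20376 + 4169505 = 4149129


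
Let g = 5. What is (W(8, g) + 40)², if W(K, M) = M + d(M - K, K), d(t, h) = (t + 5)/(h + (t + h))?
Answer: 344569/169 ≈ 2038.9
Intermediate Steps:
d(t, h) = (5 + t)/(t + 2*h) (d(t, h) = (5 + t)/(h + (h + t)) = (5 + t)/(t + 2*h))
W(K, M) = M + (5 + M - K)/(K + M) (W(K, M) = M + (5 + (M - K))/((M - K) + 2*K) = M + (5 + M - K)/(K + M))
(W(8, g) + 40)² = ((5 + 5 - 1*8 + 5*(8 + 5))/(8 + 5) + 40)² = ((5 + 5 - 8 + 5*13)/13 + 40)² = ((5 + 5 - 8 + 65)/13 + 40)² = ((1/13)*67 + 40)² = (67/13 + 40)² = (587/13)² = 344569/169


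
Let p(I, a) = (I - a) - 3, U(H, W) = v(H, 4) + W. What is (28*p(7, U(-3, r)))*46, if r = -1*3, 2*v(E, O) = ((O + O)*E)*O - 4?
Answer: 73416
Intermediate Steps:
v(E, O) = -2 + E*O² (v(E, O) = (((O + O)*E)*O - 4)/2 = (((2*O)*E)*O - 4)/2 = ((2*E*O)*O - 4)/2 = (2*E*O² - 4)/2 = (-4 + 2*E*O²)/2 = -2 + E*O²)
r = -3
U(H, W) = -2 + W + 16*H (U(H, W) = (-2 + H*4²) + W = (-2 + H*16) + W = (-2 + 16*H) + W = -2 + W + 16*H)
p(I, a) = -3 + I - a
(28*p(7, U(-3, r)))*46 = (28*(-3 + 7 - (-2 - 3 + 16*(-3))))*46 = (28*(-3 + 7 - (-2 - 3 - 48)))*46 = (28*(-3 + 7 - 1*(-53)))*46 = (28*(-3 + 7 + 53))*46 = (28*57)*46 = 1596*46 = 73416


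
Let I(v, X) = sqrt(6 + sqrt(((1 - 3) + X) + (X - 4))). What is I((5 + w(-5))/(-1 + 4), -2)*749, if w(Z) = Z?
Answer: 749*sqrt(6 + I*sqrt(10)) ≈ 1893.5 + 468.45*I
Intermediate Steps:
I(v, X) = sqrt(6 + sqrt(-6 + 2*X)) (I(v, X) = sqrt(6 + sqrt((-2 + X) + (-4 + X))) = sqrt(6 + sqrt(-6 + 2*X)))
I((5 + w(-5))/(-1 + 4), -2)*749 = sqrt(6 + sqrt(2)*sqrt(-3 - 2))*749 = sqrt(6 + sqrt(2)*sqrt(-5))*749 = sqrt(6 + sqrt(2)*(I*sqrt(5)))*749 = sqrt(6 + I*sqrt(10))*749 = 749*sqrt(6 + I*sqrt(10))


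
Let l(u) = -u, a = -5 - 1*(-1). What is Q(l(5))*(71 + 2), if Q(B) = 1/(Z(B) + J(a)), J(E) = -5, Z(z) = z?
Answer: -73/10 ≈ -7.3000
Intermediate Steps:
a = -4 (a = -5 + 1 = -4)
Q(B) = 1/(-5 + B) (Q(B) = 1/(B - 5) = 1/(-5 + B))
Q(l(5))*(71 + 2) = (71 + 2)/(-5 - 1*5) = 73/(-5 - 5) = 73/(-10) = -1/10*73 = -73/10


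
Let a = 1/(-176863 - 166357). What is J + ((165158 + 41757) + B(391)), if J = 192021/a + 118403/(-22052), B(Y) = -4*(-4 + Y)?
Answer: -1453342402281559/22052 ≈ -6.5905e+10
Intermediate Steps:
a = -1/343220 (a = 1/(-343220) = -1/343220 ≈ -2.9136e-6)
B(Y) = 16 - 4*Y
J = -1453346931034643/22052 (J = 192021/(-1/343220) + 118403/(-22052) = 192021*(-343220) + 118403*(-1/22052) = -65905447620 - 118403/22052 = -1453346931034643/22052 ≈ -6.5905e+10)
J + ((165158 + 41757) + B(391)) = -1453346931034643/22052 + ((165158 + 41757) + (16 - 4*391)) = -1453346931034643/22052 + (206915 + (16 - 1564)) = -1453346931034643/22052 + (206915 - 1548) = -1453346931034643/22052 + 205367 = -1453342402281559/22052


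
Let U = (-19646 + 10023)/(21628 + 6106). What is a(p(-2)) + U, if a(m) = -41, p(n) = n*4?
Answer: -1146717/27734 ≈ -41.347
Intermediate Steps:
p(n) = 4*n
U = -9623/27734 ≈ -0.34697
a(p(-2)) + U = -41 - 9623/27734 = -1146717/27734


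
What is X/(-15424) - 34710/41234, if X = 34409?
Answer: -977093873/317996608 ≈ -3.0727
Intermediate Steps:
X/(-15424) - 34710/41234 = 34409/(-15424) - 34710/41234 = 34409*(-1/15424) - 34710*1/41234 = -34409/15424 - 17355/20617 = -977093873/317996608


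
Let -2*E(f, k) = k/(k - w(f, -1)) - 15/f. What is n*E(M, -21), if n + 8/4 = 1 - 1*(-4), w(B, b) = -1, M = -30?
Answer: -93/40 ≈ -2.3250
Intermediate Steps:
n = 3 (n = -2 + (1 - 1*(-4)) = -2 + (1 + 4) = -2 + 5 = 3)
E(f, k) = 15/(2*f) - k/(2*(1 + k)) (E(f, k) = -(k/(k - 1*(-1)) - 15/f)/2 = -(k/(k + 1) - 15/f)/2 = -(k/(1 + k) - 15/f)/2 = -(-15/f + k/(1 + k))/2 = 15/(2*f) - k/(2*(1 + k)))
n*E(M, -21) = 3*((½)*(15 + 15*(-21) - 1*(-30)*(-21))/(-30*(1 - 21))) = 3*((½)*(-1/30)*(15 - 315 - 630)/(-20)) = 3*((½)*(-1/30)*(-1/20)*(-930)) = 3*(-31/40) = -93/40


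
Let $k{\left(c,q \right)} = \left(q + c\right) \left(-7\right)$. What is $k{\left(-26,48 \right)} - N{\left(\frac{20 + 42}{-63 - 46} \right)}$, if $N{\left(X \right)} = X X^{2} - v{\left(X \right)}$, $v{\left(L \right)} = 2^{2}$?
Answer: $- \frac{194016022}{1295029} \approx -149.82$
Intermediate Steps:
$v{\left(L \right)} = 4$
$k{\left(c,q \right)} = - 7 c - 7 q$ ($k{\left(c,q \right)} = \left(c + q\right) \left(-7\right) = - 7 c - 7 q$)
$N{\left(X \right)} = -4 + X^{3}$ ($N{\left(X \right)} = X X^{2} - 4 = X^{3} - 4 = -4 + X^{3}$)
$k{\left(-26,48 \right)} - N{\left(\frac{20 + 42}{-63 - 46} \right)} = \left(\left(-7\right) \left(-26\right) - 336\right) - \left(-4 + \left(\frac{20 + 42}{-63 - 46}\right)^{3}\right) = \left(182 - 336\right) - \left(-4 + \left(\frac{62}{-109}\right)^{3}\right) = -154 - \left(-4 + \left(62 \left(- \frac{1}{109}\right)\right)^{3}\right) = -154 - \left(-4 + \left(- \frac{62}{109}\right)^{3}\right) = -154 - \left(-4 - \frac{238328}{1295029}\right) = -154 - - \frac{5418444}{1295029} = -154 + \frac{5418444}{1295029} = - \frac{194016022}{1295029}$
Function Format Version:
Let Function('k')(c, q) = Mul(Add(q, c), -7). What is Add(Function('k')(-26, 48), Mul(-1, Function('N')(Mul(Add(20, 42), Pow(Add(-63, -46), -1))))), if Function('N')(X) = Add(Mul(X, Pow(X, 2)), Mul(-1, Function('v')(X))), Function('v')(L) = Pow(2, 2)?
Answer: Rational(-194016022, 1295029) ≈ -149.82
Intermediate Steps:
Function('v')(L) = 4
Function('k')(c, q) = Add(Mul(-7, c), Mul(-7, q)) (Function('k')(c, q) = Mul(Add(c, q), -7) = Add(Mul(-7, c), Mul(-7, q)))
Function('N')(X) = Add(-4, Pow(X, 3)) (Function('N')(X) = Add(Mul(X, Pow(X, 2)), Mul(-1, 4)) = Add(Pow(X, 3), -4) = Add(-4, Pow(X, 3)))
Add(Function('k')(-26, 48), Mul(-1, Function('N')(Mul(Add(20, 42), Pow(Add(-63, -46), -1))))) = Add(Add(Mul(-7, -26), Mul(-7, 48)), Mul(-1, Add(-4, Pow(Mul(Add(20, 42), Pow(Add(-63, -46), -1)), 3)))) = Add(Add(182, -336), Mul(-1, Add(-4, Pow(Mul(62, Pow(-109, -1)), 3)))) = Add(-154, Mul(-1, Add(-4, Pow(Mul(62, Rational(-1, 109)), 3)))) = Add(-154, Mul(-1, Add(-4, Pow(Rational(-62, 109), 3)))) = Add(-154, Mul(-1, Add(-4, Rational(-238328, 1295029)))) = Add(-154, Mul(-1, Rational(-5418444, 1295029))) = Add(-154, Rational(5418444, 1295029)) = Rational(-194016022, 1295029)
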